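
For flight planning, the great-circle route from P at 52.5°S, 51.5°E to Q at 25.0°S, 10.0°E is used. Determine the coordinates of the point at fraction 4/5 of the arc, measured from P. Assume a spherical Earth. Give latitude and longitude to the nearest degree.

≈ 31°S, 16°E

Write both endpoints as unit vectors p₁, p₂ with components (cos φ cos λ, cos φ sin λ, sin φ).
The central angle between the endpoints is δ = arccos(p₁·p₂) ≈ 0.725 rad (41.5°).
Interpolate at f = 4/5 with slerp weights a = sin((1−f)δ)/sin δ ≈ 0.218, b = sin(fδ)/sin δ ≈ 0.826.
p = a·p₁ + b·p₂ ≈ (0.820, 0.234, -0.522); φ = arcsin(p_z) ≈ -31.47°, λ = atan2(p_y, p_x) ≈ 15.92°.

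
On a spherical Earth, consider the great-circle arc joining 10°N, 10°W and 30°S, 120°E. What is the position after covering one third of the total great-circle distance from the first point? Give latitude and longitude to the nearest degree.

Convert each endpoint to a unit vector on the sphere (x = cos φ cos λ, y = cos φ sin λ, z = sin φ).
The central angle between the endpoints is δ = arccos(p₁·p₂) ≈ 2.259 rad (129.4°).
Interpolate at f = 1/3 with slerp weights a = sin((1−f)δ)/sin δ ≈ 1.292, b = sin(fδ)/sin δ ≈ 0.885.
p = a·p₁ + b·p₂ ≈ (0.870, 0.443, -0.218); φ = arcsin(p_z) ≈ -12.61°, λ = atan2(p_y, p_x) ≈ 27.00°.

≈ 13°S, 27°E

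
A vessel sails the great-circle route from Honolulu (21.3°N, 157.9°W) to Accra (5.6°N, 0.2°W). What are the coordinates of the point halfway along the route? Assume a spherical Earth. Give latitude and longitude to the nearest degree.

≈ 51°N, 70°W

The haversine formula gives a central angle δ ≈ 2.536 rad (145.3°) between the endpoints.
Interpolate at f = 1/2 with slerp weights a = sin((1−f)δ)/sin δ ≈ 1.678, b = sin(fδ)/sin δ ≈ 1.678.
p = a·p₁ + b·p₂ ≈ (0.221, -0.594, 0.773); φ = arcsin(p_z) ≈ 50.65°, λ = atan2(p_y, p_x) ≈ -69.55°.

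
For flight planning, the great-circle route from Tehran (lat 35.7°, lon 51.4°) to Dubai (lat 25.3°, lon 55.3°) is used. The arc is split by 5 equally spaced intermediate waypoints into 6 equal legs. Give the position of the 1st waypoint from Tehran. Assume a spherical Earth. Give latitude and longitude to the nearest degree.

≈ lat 34°, lon 52°

Convert each endpoint to a unit vector on the sphere (x = cos φ cos λ, y = cos φ sin λ, z = sin φ).
The central angle between the endpoints is δ = arccos(p₁·p₂) ≈ 0.191 rad (10.9°).
Interpolate at f = 1/6 with slerp weights a = sin((1−f)δ)/sin δ ≈ 0.835, b = sin(fδ)/sin δ ≈ 0.168.
p = a·p₁ + b·p₂ ≈ (0.509, 0.654, 0.559); φ = arcsin(p_z) ≈ 33.98°, λ = atan2(p_y, p_x) ≈ 52.11°.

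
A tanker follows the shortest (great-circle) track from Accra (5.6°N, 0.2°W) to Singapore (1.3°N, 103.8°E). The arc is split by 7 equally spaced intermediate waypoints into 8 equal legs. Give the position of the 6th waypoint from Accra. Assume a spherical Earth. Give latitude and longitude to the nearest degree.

From cos δ = sin φ₁ sin φ₂ + cos φ₁ cos φ₂ cos Δλ, the central angle is δ ≈ 1.812 rad (103.8°).
Interpolate at f = 6/8 with slerp weights a = sin((1−f)δ)/sin δ ≈ 0.451, b = sin(fδ)/sin δ ≈ 1.007.
p = a·p₁ + b·p₂ ≈ (0.208, 0.976, 0.067); φ = arcsin(p_z) ≈ 3.83°, λ = atan2(p_y, p_x) ≈ 77.95°.

≈ (4°N, 78°E)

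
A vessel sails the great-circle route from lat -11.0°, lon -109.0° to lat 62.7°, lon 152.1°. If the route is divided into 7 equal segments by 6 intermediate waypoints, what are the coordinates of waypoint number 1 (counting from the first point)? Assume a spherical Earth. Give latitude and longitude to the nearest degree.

Write both endpoints as unit vectors p₁, p₂ with components (cos φ cos λ, cos φ sin λ, sin φ).
The central angle between the endpoints is δ = arccos(p₁·p₂) ≈ 1.812 rad (103.8°).
Interpolate at f = 1/7 with slerp weights a = sin((1−f)δ)/sin δ ≈ 1.030, b = sin(fδ)/sin δ ≈ 0.264.
p = a·p₁ + b·p₂ ≈ (-0.436, -0.899, 0.038); φ = arcsin(p_z) ≈ 2.17°, λ = atan2(p_y, p_x) ≈ -115.87°.

≈ lat 2°, lon -116°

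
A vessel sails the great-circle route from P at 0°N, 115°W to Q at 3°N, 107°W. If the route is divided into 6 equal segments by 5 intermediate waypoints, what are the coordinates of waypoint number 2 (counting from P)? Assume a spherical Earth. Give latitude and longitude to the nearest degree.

≈ 1°N, 112°W

From cos δ = sin φ₁ sin φ₂ + cos φ₁ cos φ₂ cos Δλ, the central angle is δ ≈ 0.149 rad (8.5°).
Interpolate at f = 2/6 with slerp weights a = sin((1−f)δ)/sin δ ≈ 0.668, b = sin(fδ)/sin δ ≈ 0.334.
p = a·p₁ + b·p₂ ≈ (-0.380, -0.925, 0.018); φ = arcsin(p_z) ≈ 1.00°, λ = atan2(p_y, p_x) ≈ -112.34°.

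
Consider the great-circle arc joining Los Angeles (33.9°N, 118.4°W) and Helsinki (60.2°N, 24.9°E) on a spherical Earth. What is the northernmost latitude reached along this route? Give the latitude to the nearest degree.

The great circle lies in the plane with unit normal n̂ = (p₁ × p₂)/|p₁ × p₂|.
Here n̂_z ≈ +0.249; the vertex latitude is φ_max = arccos|n̂_z| ≈ 75.6°.
Check via Clairaut: cos φ_max = |cos φ₁| · sin C = cos(33.9°)·sin(17.5°) ≈ 0.249, again giving ≈ 75.6°.

≈ 76°N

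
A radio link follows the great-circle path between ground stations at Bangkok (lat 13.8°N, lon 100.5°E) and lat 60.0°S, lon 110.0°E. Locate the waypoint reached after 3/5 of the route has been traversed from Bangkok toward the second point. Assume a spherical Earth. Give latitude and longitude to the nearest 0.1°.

≈ lat 30.6°S, lon 104.5°E

Convert each endpoint to a unit vector on the sphere (x = cos φ cos λ, y = cos φ sin λ, z = sin φ).
The central angle between the endpoints is δ = arccos(p₁·p₂) ≈ 1.295 rad (74.2°).
Interpolate at f = 3/5 with slerp weights a = sin((1−f)δ)/sin δ ≈ 0.515, b = sin(fδ)/sin δ ≈ 0.729.
p = a·p₁ + b·p₂ ≈ (-0.216, 0.834, -0.508); φ = arcsin(p_z) ≈ -30.55°, λ = atan2(p_y, p_x) ≈ 104.50°.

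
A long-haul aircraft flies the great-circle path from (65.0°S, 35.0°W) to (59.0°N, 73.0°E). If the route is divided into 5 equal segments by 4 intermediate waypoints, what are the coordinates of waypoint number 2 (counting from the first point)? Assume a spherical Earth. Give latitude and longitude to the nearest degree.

≈ (19°S, 21°E)

The haversine formula gives a central angle δ ≈ 2.576 rad (147.6°) between the endpoints.
Interpolate at f = 2/5 with slerp weights a = sin((1−f)δ)/sin δ ≈ 1.865, b = sin(fδ)/sin δ ≈ 1.599.
p = a·p₁ + b·p₂ ≈ (0.886, 0.336, -0.319); φ = arcsin(p_z) ≈ -18.60°, λ = atan2(p_y, p_x) ≈ 20.75°.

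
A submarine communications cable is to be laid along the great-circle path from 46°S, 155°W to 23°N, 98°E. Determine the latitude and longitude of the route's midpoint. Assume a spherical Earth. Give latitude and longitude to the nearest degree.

Convert each endpoint to a unit vector on the sphere (x = cos φ cos λ, y = cos φ sin λ, z = sin φ).
The central angle between the endpoints is δ = arccos(p₁·p₂) ≈ 2.058 rad (117.9°).
Interpolate at f = 1/2 with slerp weights a = sin((1−f)δ)/sin δ ≈ 0.969, b = sin(fδ)/sin δ ≈ 0.969.
p = a·p₁ + b·p₂ ≈ (-0.735, 0.599, -0.319); φ = arcsin(p_z) ≈ -18.58°, λ = atan2(p_y, p_x) ≈ 140.80°.

≈ 19°S, 141°E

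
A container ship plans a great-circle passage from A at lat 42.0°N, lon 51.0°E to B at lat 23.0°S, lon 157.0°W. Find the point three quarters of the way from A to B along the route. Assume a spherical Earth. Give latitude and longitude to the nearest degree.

≈ lat 5°N, lon 178°E

Convert each endpoint to a unit vector on the sphere (x = cos φ cos λ, y = cos φ sin λ, z = sin φ).
The central angle between the endpoints is δ = arccos(p₁·p₂) ≈ 2.617 rad (149.9°).
Interpolate at f = 3/4 with slerp weights a = sin((1−f)δ)/sin δ ≈ 1.215, b = sin(fδ)/sin δ ≈ 1.845.
p = a·p₁ + b·p₂ ≈ (-0.995, 0.038, 0.092); φ = arcsin(p_z) ≈ 5.28°, λ = atan2(p_y, p_x) ≈ 177.81°.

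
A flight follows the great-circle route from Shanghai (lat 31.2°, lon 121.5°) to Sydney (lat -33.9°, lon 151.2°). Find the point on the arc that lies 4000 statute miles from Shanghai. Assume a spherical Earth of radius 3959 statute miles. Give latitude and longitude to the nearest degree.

≈ lat -22°, lon 145°

Convert each endpoint to a unit vector on the sphere (x = cos φ cos λ, y = cos φ sin λ, z = sin φ).
The central angle between the endpoints is δ = arccos(p₁·p₂) ≈ 1.237 rad (70.9°). The total great-circle distance is δ·R ≈ 1.237 × 3959 ≈ 4897 mi, so the target fraction is f = 4000/4897 ≈ 0.817.
Interpolate at f ≈ 0.817 with slerp weights a = sin((1−f)δ)/sin δ ≈ 0.238, b = sin(fδ)/sin δ ≈ 0.897.
p = a·p₁ + b·p₂ ≈ (-0.758, 0.532, -0.377); φ = arcsin(p_z) ≈ -22.14°, λ = atan2(p_y, p_x) ≈ 144.96°.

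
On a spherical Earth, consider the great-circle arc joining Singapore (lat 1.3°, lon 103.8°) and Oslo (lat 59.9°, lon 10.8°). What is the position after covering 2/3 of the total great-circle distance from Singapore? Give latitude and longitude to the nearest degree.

Write both endpoints as unit vectors p₁, p₂ with components (cos φ cos λ, cos φ sin λ, sin φ).
The central angle between the endpoints is δ = arccos(p₁·p₂) ≈ 1.577 rad (90.4°).
Interpolate at f = 2/3 with slerp weights a = sin((1−f)δ)/sin δ ≈ 0.502, b = sin(fδ)/sin δ ≈ 0.868.
p = a·p₁ + b·p₂ ≈ (0.308, 0.569, 0.763); φ = arcsin(p_z) ≈ 49.69°, λ = atan2(p_y, p_x) ≈ 61.57°.

≈ lat 50°, lon 62°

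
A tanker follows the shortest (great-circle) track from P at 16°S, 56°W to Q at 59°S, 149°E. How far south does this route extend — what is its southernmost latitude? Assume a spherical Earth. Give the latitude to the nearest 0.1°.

≈ 77.6°S

The great circle lies in the plane with unit normal n̂ = (p₁ × p₂)/|p₁ × p₂|.
Here n̂_z ≈ -0.214; the vertex latitude is φ_max = arccos|n̂_z| ≈ 77.6°.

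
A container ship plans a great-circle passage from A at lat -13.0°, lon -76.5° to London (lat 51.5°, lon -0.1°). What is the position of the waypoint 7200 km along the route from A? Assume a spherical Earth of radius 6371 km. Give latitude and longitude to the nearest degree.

≈ lat 37°, lon -33°

Convert each endpoint to a unit vector on the sphere (x = cos φ cos λ, y = cos φ sin λ, z = sin φ).
The central angle between the endpoints is δ = arccos(p₁·p₂) ≈ 1.604 rad (91.9°). The total great-circle distance is δ·R ≈ 1.604 × 6371 ≈ 10221 km, so the target fraction is f = 7200/10221 ≈ 0.704.
Interpolate at f ≈ 0.704 with slerp weights a = sin((1−f)δ)/sin δ ≈ 0.457, b = sin(fδ)/sin δ ≈ 0.905.
p = a·p₁ + b·p₂ ≈ (0.667, -0.434, 0.605); φ = arcsin(p_z) ≈ 37.26°, λ = atan2(p_y, p_x) ≈ -33.03°.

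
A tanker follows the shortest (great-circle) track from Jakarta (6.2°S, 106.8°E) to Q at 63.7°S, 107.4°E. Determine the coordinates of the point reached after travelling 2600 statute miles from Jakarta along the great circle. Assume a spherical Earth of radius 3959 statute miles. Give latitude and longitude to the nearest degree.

≈ 44°S, 107°E

Convert each endpoint to a unit vector on the sphere (x = cos φ cos λ, y = cos φ sin λ, z = sin φ).
The central angle between the endpoints is δ = arccos(p₁·p₂) ≈ 1.004 rad (57.5°). The total great-circle distance is δ·R ≈ 1.004 × 3959 ≈ 3973 mi, so the target fraction is f = 2600/3973 ≈ 0.654.
Interpolate at f ≈ 0.654 with slerp weights a = sin((1−f)δ)/sin δ ≈ 0.403, b = sin(fδ)/sin δ ≈ 0.724.
p = a·p₁ + b·p₂ ≈ (-0.212, 0.690, -0.692); φ = arcsin(p_z) ≈ -43.83°, λ = atan2(p_y, p_x) ≈ 107.07°.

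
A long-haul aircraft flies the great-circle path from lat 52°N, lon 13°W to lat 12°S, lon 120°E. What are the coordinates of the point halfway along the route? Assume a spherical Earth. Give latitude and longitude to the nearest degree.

≈ lat 39°N, lon 81°E

Convert each endpoint to a unit vector on the sphere (x = cos φ cos λ, y = cos φ sin λ, z = sin φ).
The central angle between the endpoints is δ = arccos(p₁·p₂) ≈ 2.183 rad (125.1°).
Interpolate at f = 1/2 with slerp weights a = sin((1−f)δ)/sin δ ≈ 1.084, b = sin(fδ)/sin δ ≈ 1.084.
p = a·p₁ + b·p₂ ≈ (0.120, 0.768, 0.629); φ = arcsin(p_z) ≈ 38.97°, λ = atan2(p_y, p_x) ≈ 81.11°.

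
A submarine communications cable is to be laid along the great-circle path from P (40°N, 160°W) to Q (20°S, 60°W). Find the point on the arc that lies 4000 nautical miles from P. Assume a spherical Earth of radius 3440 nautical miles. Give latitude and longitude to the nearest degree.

The haversine formula gives a central angle δ ≈ 1.923 rad (110.2°) between the endpoints. The total great-circle distance is δ·R ≈ 1.923 × 3440 ≈ 6615 nmi, so the target fraction is f = 4000/6615 ≈ 0.605.
Interpolate at f ≈ 0.605 with slerp weights a = sin((1−f)δ)/sin δ ≈ 0.734, b = sin(fδ)/sin δ ≈ 0.978.
p = a·p₁ + b·p₂ ≈ (-0.069, -0.988, 0.137); φ = arcsin(p_z) ≈ 7.89°, λ = atan2(p_y, p_x) ≈ -93.99°.

≈ (8°N, 94°W)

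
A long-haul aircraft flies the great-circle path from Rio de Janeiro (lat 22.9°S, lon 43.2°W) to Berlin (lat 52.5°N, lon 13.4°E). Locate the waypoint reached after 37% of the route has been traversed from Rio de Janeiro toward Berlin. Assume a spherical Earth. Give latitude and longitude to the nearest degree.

Write both endpoints as unit vectors p₁, p₂ with components (cos φ cos λ, cos φ sin λ, sin φ).
The central angle between the endpoints is δ = arccos(p₁·p₂) ≈ 1.571 rad (90.0°).
Interpolate at f = 0.37 with slerp weights a = sin((1−f)δ)/sin δ ≈ 0.836, b = sin(fδ)/sin δ ≈ 0.549.
p = a·p₁ + b·p₂ ≈ (0.886, -0.450, 0.110); φ = arcsin(p_z) ≈ 6.33°, λ = atan2(p_y, p_x) ≈ -26.90°.

≈ lat 6°N, lon 27°W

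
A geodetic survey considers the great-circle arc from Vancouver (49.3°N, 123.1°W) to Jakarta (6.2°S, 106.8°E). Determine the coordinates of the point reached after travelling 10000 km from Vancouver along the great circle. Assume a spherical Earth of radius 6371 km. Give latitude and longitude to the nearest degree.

≈ 18°N, 124°E

Convert each endpoint to a unit vector on the sphere (x = cos φ cos λ, y = cos φ sin λ, z = sin φ).
The central angle between the endpoints is δ = arccos(p₁·p₂) ≈ 2.094 rad (120.0°). The total great-circle distance is δ·R ≈ 2.094 × 6371 ≈ 13339 km, so the target fraction is f = 10000/13339 ≈ 0.750.
Interpolate at f ≈ 0.750 with slerp weights a = sin((1−f)δ)/sin δ ≈ 0.578, b = sin(fδ)/sin δ ≈ 1.154.
p = a·p₁ + b·p₂ ≈ (-0.537, 0.783, 0.313); φ = arcsin(p_z) ≈ 18.26°, λ = atan2(p_y, p_x) ≈ 124.46°.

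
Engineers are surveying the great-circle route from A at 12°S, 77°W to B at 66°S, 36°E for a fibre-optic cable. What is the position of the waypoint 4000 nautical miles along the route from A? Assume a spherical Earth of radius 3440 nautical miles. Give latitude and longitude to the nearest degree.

≈ 66°S, 19°W

From cos δ = sin φ₁ sin φ₂ + cos φ₁ cos φ₂ cos Δλ, the central angle is δ ≈ 1.536 rad (88.0°). The total great-circle distance is δ·R ≈ 1.536 × 3440 ≈ 5285 nmi, so the target fraction is f = 4000/5285 ≈ 0.757.
Interpolate at f ≈ 0.757 with slerp weights a = sin((1−f)δ)/sin δ ≈ 0.365, b = sin(fδ)/sin δ ≈ 0.918.
p = a·p₁ + b·p₂ ≈ (0.383, -0.128, -0.915); φ = arcsin(p_z) ≈ -66.20°, λ = atan2(p_y, p_x) ≈ -18.55°.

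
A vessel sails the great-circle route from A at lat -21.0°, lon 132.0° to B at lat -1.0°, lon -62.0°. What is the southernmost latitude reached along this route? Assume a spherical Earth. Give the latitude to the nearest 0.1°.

≈ -58.9°

The great circle lies in the plane with unit normal n̂ = (p₁ × p₂)/|p₁ × p₂|.
Here n̂_z ≈ +0.517; the vertex latitude is φ_max = arccos|n̂_z| ≈ 58.9°.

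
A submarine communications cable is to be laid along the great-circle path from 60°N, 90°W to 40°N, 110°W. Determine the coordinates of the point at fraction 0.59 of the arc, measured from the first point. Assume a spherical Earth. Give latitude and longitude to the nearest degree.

≈ 49°N, 104°W

Write both endpoints as unit vectors p₁, p₂ with components (cos φ cos λ, cos φ sin λ, sin φ).
The central angle between the endpoints is δ = arccos(p₁·p₂) ≈ 0.411 rad (23.6°).
Interpolate at f = 0.59 with slerp weights a = sin((1−f)δ)/sin δ ≈ 0.420, b = sin(fδ)/sin δ ≈ 0.601.
p = a·p₁ + b·p₂ ≈ (-0.157, -0.643, 0.750); φ = arcsin(p_z) ≈ 48.58°, λ = atan2(p_y, p_x) ≈ -103.77°.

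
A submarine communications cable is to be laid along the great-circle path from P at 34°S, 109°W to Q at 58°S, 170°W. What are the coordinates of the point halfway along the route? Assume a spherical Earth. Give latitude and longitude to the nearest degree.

From cos δ = sin φ₁ sin φ₂ + cos φ₁ cos φ₂ cos Δλ, the central angle is δ ≈ 0.813 rad (46.6°).
Interpolate at f = 1/2 with slerp weights a = sin((1−f)δ)/sin δ ≈ 0.544, b = sin(fδ)/sin δ ≈ 0.544.
p = a·p₁ + b·p₂ ≈ (-0.431, -0.477, -0.766); φ = arcsin(p_z) ≈ -50.00°, λ = atan2(p_y, p_x) ≈ -132.11°.

≈ 50°S, 132°W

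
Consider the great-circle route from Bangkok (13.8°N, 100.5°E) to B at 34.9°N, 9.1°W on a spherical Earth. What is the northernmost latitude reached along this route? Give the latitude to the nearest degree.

≈ 41°N

The great circle lies in the plane with unit normal n̂ = (p₁ × p₂)/|p₁ × p₂|.
Here n̂_z ≈ -0.757; the vertex latitude is φ_max = arccos|n̂_z| ≈ 40.8°.
Check via Clairaut: cos φ_max = |cos φ₁| · sin C = cos(13.8°)·sin(51.2°) ≈ 0.757, again giving ≈ 40.8°.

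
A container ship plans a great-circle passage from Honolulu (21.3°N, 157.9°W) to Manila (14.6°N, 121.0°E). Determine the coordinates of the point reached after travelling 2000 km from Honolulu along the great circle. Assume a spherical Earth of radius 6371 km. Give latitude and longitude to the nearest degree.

≈ 24°N, 177°W

Write both endpoints as unit vectors p₁, p₂ with components (cos φ cos λ, cos φ sin λ, sin φ).
The central angle between the endpoints is δ = arccos(p₁·p₂) ≈ 1.338 rad (76.6°). The total great-circle distance is δ·R ≈ 1.338 × 6371 ≈ 8522 km, so the target fraction is f = 2000/8522 ≈ 0.235.
Interpolate at f ≈ 0.235 with slerp weights a = sin((1−f)δ)/sin δ ≈ 0.878, b = sin(fδ)/sin δ ≈ 0.317.
p = a·p₁ + b·p₂ ≈ (-0.916, -0.044, 0.399); φ = arcsin(p_z) ≈ 23.51°, λ = atan2(p_y, p_x) ≈ -177.22°.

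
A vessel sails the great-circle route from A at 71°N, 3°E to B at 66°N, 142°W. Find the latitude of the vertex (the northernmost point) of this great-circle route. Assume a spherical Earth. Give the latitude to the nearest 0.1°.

≈ 83.3°N

The great circle lies in the plane with unit normal n̂ = (p₁ × p₂)/|p₁ × p₂|.
Here n̂_z ≈ -0.116; the vertex latitude is φ_max = arccos|n̂_z| ≈ 83.3°.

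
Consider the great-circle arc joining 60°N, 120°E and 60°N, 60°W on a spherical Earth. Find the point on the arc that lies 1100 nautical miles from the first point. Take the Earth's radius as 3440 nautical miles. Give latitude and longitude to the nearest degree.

≈ 78°N, 120°E

From cos δ = sin φ₁ sin φ₂ + cos φ₁ cos φ₂ cos Δλ, the central angle is δ ≈ 1.047 rad (60.0°). The total great-circle distance is δ·R ≈ 1.047 × 3440 ≈ 3602 nmi, so the target fraction is f = 1100/3602 ≈ 0.305.
Interpolate at f ≈ 0.305 with slerp weights a = sin((1−f)δ)/sin δ ≈ 0.768, b = sin(fδ)/sin δ ≈ 0.363.
p = a·p₁ + b·p₂ ≈ (-0.101, 0.175, 0.979); φ = arcsin(p_z) ≈ 78.32°, λ = atan2(p_y, p_x) ≈ 120.00°.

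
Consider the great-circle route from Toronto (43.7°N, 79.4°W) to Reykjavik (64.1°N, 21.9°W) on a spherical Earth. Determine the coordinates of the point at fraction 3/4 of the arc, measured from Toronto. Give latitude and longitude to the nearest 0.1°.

Write both endpoints as unit vectors p₁, p₂ with components (cos φ cos λ, cos φ sin λ, sin φ).
The central angle between the endpoints is δ = arccos(p₁·p₂) ≈ 0.658 rad (37.7°).
Interpolate at f = 3/4 with slerp weights a = sin((1−f)δ)/sin δ ≈ 0.268, b = sin(fδ)/sin δ ≈ 0.775.
p = a·p₁ + b·p₂ ≈ (0.350, -0.317, 0.882); φ = arcsin(p_z) ≈ 61.86°, λ = atan2(p_y, p_x) ≈ -42.16°.

≈ (61.9°N, 42.2°W)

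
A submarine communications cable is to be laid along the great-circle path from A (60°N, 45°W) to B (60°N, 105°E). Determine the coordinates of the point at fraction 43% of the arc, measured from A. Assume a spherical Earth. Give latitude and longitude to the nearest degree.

Convert each endpoint to a unit vector on the sphere (x = cos φ cos λ, y = cos φ sin λ, z = sin φ).
The central angle between the endpoints is δ = arccos(p₁·p₂) ≈ 1.008 rad (57.8°).
Interpolate at f = 0.43 with slerp weights a = sin((1−f)δ)/sin δ ≈ 0.643, b = sin(fδ)/sin δ ≈ 0.497.
p = a·p₁ + b·p₂ ≈ (0.163, 0.013, 0.987); φ = arcsin(p_z) ≈ 80.59°, λ = atan2(p_y, p_x) ≈ 4.44°.

≈ (81°N, 4°E)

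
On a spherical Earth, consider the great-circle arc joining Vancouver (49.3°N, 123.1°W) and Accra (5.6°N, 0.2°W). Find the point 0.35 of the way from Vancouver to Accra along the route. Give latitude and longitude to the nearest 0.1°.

≈ 53.0°N, 62.3°W

Convert each endpoint to a unit vector on the sphere (x = cos φ cos λ, y = cos φ sin λ, z = sin φ).
The central angle between the endpoints is δ = arccos(p₁·p₂) ≈ 1.853 rad (106.2°).
Interpolate at f = 0.35 with slerp weights a = sin((1−f)δ)/sin δ ≈ 0.972, b = sin(fδ)/sin δ ≈ 0.629.
p = a·p₁ + b·p₂ ≈ (0.280, -0.533, 0.798); φ = arcsin(p_z) ≈ 52.98°, λ = atan2(p_y, p_x) ≈ -62.32°.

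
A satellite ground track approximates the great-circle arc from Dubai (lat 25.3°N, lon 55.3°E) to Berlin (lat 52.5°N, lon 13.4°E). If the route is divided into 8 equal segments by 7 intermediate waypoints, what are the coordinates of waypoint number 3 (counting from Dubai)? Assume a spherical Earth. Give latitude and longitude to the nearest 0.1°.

The haversine formula gives a central angle δ ≈ 0.725 rad (41.5°) between the endpoints.
Interpolate at f = 3/8 with slerp weights a = sin((1−f)δ)/sin δ ≈ 0.660, b = sin(fδ)/sin δ ≈ 0.405.
p = a·p₁ + b·p₂ ≈ (0.580, 0.548, 0.603); φ = arcsin(p_z) ≈ 37.11°, λ = atan2(p_y, p_x) ≈ 43.39°.

≈ lat 37.1°N, lon 43.4°E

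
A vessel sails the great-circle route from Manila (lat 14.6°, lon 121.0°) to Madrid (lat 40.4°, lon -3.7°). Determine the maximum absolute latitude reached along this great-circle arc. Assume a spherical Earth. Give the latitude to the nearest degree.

The great circle lies in the plane with unit normal n̂ = (p₁ × p₂)/|p₁ × p₂|.
Here n̂_z ≈ -0.627; the vertex latitude is φ_max = arccos|n̂_z| ≈ 51.2°.
Check via Clairaut: cos φ_max = |cos φ₁| · sin C = cos(14.6°)·sin(40.4°) ≈ 0.627, again giving ≈ 51.2°.

≈ 51°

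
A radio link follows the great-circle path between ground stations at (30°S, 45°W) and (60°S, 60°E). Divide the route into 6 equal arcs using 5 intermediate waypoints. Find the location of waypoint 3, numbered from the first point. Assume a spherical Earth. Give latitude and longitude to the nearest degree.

The haversine formula gives a central angle δ ≈ 1.244 rad (71.3°) between the endpoints.
Interpolate at f = 3/6 with slerp weights a = sin((1−f)δ)/sin δ ≈ 0.615, b = sin(fδ)/sin δ ≈ 0.615.
p = a·p₁ + b·p₂ ≈ (0.531, -0.110, -0.840); φ = arcsin(p_z) ≈ -57.19°, λ = atan2(p_y, p_x) ≈ -11.75°.

≈ (57°S, 12°W)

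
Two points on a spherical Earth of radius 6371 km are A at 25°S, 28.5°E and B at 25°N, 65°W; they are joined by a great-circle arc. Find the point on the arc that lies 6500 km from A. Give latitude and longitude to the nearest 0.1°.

Convert each endpoint to a unit vector on the sphere (x = cos φ cos λ, y = cos φ sin λ, z = sin φ).
The central angle between the endpoints is δ = arccos(p₁·p₂) ≈ 1.802 rad (103.2°). The total great-circle distance is δ·R ≈ 1.802 × 6371 ≈ 11478 km, so the target fraction is f = 6500/11478 ≈ 0.566.
Interpolate at f ≈ 0.566 with slerp weights a = sin((1−f)δ)/sin δ ≈ 0.723, b = sin(fδ)/sin δ ≈ 0.875.
p = a·p₁ + b·p₂ ≈ (0.912, -0.406, 0.064); φ = arcsin(p_z) ≈ 3.68°, λ = atan2(p_y, p_x) ≈ -24.02°.

≈ 3.7°N, 24.0°W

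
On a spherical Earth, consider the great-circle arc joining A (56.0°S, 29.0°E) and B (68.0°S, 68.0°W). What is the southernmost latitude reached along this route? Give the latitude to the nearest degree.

≈ 72°S

The great circle lies in the plane with unit normal n̂ = (p₁ × p₂)/|p₁ × p₂|.
Here n̂_z ≈ -0.311; the vertex latitude is φ_max = arccos|n̂_z| ≈ 71.9°.
Check via Clairaut: cos φ_max = |cos φ₁| · sin C = cos(56.0°)·sin(146.2°) ≈ 0.311, again giving ≈ 71.9°.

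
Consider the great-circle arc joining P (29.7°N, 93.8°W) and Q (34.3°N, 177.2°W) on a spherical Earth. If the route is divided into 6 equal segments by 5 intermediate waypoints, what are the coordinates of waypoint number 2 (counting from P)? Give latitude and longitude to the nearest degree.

≈ (38°N, 120°W)

Convert each endpoint to a unit vector on the sphere (x = cos φ cos λ, y = cos φ sin λ, z = sin φ).
The central angle between the endpoints is δ = arccos(p₁·p₂) ≈ 1.201 rad (68.8°).
Interpolate at f = 2/6 with slerp weights a = sin((1−f)δ)/sin δ ≈ 0.770, b = sin(fδ)/sin δ ≈ 0.418.
p = a·p₁ + b·p₂ ≈ (-0.389, -0.684, 0.617); φ = arcsin(p_z) ≈ 38.09°, λ = atan2(p_y, p_x) ≈ -119.63°.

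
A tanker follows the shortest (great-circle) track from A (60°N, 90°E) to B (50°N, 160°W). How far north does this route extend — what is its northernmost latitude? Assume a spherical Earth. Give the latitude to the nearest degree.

≈ 69°N

The great circle lies in the plane with unit normal n̂ = (p₁ × p₂)/|p₁ × p₂|.
Here n̂_z ≈ +0.363; the vertex latitude is φ_max = arccos|n̂_z| ≈ 68.7°.
Check via Clairaut: cos φ_max = |cos φ₁| · sin C = cos(60.0°)·sin(46.5°) ≈ 0.363, again giving ≈ 68.7°.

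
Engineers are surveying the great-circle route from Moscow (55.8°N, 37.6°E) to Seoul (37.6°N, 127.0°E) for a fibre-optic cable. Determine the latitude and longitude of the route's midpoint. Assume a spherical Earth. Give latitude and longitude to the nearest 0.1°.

≈ 55.8°N, 91.8°E

Convert each endpoint to a unit vector on the sphere (x = cos φ cos λ, y = cos φ sin λ, z = sin φ).
The central angle between the endpoints is δ = arccos(p₁·p₂) ≈ 1.036 rad (59.4°).
Interpolate at f = 1/2 with slerp weights a = sin((1−f)δ)/sin δ ≈ 0.576, b = sin(fδ)/sin δ ≈ 0.576.
p = a·p₁ + b·p₂ ≈ (-0.018, 0.562, 0.827); φ = arcsin(p_z) ≈ 55.81°, λ = atan2(p_y, p_x) ≈ 91.85°.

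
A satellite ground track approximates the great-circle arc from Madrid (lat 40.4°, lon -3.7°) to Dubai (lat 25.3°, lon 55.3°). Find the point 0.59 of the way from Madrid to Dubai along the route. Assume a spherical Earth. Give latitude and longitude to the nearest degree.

Write both endpoints as unit vectors p₁, p₂ with components (cos φ cos λ, cos φ sin λ, sin φ).
The central angle between the endpoints is δ = arccos(p₁·p₂) ≈ 0.887 rad (50.8°).
Interpolate at f = 0.59 with slerp weights a = sin((1−f)δ)/sin δ ≈ 0.459, b = sin(fδ)/sin δ ≈ 0.645.
p = a·p₁ + b·p₂ ≈ (0.681, 0.457, 0.573); φ = arcsin(p_z) ≈ 34.96°, λ = atan2(p_y, p_x) ≈ 33.86°.

≈ lat 35°, lon 34°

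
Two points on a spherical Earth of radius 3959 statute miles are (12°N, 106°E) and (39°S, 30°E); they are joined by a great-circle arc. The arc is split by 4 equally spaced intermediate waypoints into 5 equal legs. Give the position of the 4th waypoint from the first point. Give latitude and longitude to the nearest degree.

Convert each endpoint to a unit vector on the sphere (x = cos φ cos λ, y = cos φ sin λ, z = sin φ).
The central angle between the endpoints is δ = arccos(p₁·p₂) ≈ 1.518 rad (87.0°).
Interpolate at f = 4/5 with slerp weights a = sin((1−f)δ)/sin δ ≈ 0.299, b = sin(fδ)/sin δ ≈ 0.938.
p = a·p₁ + b·p₂ ≈ (0.551, 0.646, -0.528); φ = arcsin(p_z) ≈ -31.89°, λ = atan2(p_y, p_x) ≈ 49.55°.

≈ (32°S, 50°E)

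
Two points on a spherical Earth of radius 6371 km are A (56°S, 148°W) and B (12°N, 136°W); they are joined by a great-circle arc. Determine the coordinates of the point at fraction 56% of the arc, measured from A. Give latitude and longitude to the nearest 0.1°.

Write both endpoints as unit vectors p₁, p₂ with components (cos φ cos λ, cos φ sin λ, sin φ).
The central angle between the endpoints is δ = arccos(p₁·p₂) ≈ 1.200 rad (68.7°).
Interpolate at f = 0.56 with slerp weights a = sin((1−f)δ)/sin δ ≈ 0.540, b = sin(fδ)/sin δ ≈ 0.668.
p = a·p₁ + b·p₂ ≈ (-0.726, -0.614, -0.309); φ = arcsin(p_z) ≈ -18.01°, λ = atan2(p_y, p_x) ≈ -139.79°.

≈ (18.0°S, 139.8°W)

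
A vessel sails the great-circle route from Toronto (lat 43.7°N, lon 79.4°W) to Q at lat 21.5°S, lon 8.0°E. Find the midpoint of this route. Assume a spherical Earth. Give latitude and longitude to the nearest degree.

The haversine formula gives a central angle δ ≈ 1.795 rad (102.9°) between the endpoints.
Interpolate at f = 1/2 with slerp weights a = sin((1−f)δ)/sin δ ≈ 0.802, b = sin(fδ)/sin δ ≈ 0.802.
p = a·p₁ + b·p₂ ≈ (0.846, -0.466, 0.260); φ = arcsin(p_z) ≈ 15.08°, λ = atan2(p_y, p_x) ≈ -28.86°.

≈ lat 15°N, lon 29°W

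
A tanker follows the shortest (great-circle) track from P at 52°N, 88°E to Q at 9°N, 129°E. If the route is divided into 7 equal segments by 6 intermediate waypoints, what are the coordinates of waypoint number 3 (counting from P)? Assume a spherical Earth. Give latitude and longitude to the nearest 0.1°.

≈ 35.2°N, 110.7°E

The haversine formula gives a central angle δ ≈ 0.949 rad (54.4°) between the endpoints.
Interpolate at f = 3/7 with slerp weights a = sin((1−f)δ)/sin δ ≈ 0.635, b = sin(fδ)/sin δ ≈ 0.487.
p = a·p₁ + b·p₂ ≈ (-0.289, 0.764, 0.577); φ = arcsin(p_z) ≈ 35.21°, λ = atan2(p_y, p_x) ≈ 110.71°.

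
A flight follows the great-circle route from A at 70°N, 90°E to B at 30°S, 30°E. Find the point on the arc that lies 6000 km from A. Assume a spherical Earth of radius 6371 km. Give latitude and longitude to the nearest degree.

≈ 23°N, 46°E

Write both endpoints as unit vectors p₁, p₂ with components (cos φ cos λ, cos φ sin λ, sin φ).
The central angle between the endpoints is δ = arccos(p₁·p₂) ≈ 1.898 rad (108.8°). The total great-circle distance is δ·R ≈ 1.898 × 6371 ≈ 12095 km, so the target fraction is f = 6000/12095 ≈ 0.496.
Interpolate at f ≈ 0.496 with slerp weights a = sin((1−f)δ)/sin δ ≈ 0.863, b = sin(fδ)/sin δ ≈ 0.854.
p = a·p₁ + b·p₂ ≈ (0.641, 0.665, 0.384); φ = arcsin(p_z) ≈ 22.59°, λ = atan2(p_y, p_x) ≈ 46.08°.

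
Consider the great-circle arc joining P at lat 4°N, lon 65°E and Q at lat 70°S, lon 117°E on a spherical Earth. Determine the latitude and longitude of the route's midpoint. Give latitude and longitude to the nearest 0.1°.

Write both endpoints as unit vectors p₁, p₂ with components (cos φ cos λ, cos φ sin λ, sin φ).
The central angle between the endpoints is δ = arccos(p₁·p₂) ≈ 1.426 rad (81.7°).
Interpolate at f = 1/2 with slerp weights a = sin((1−f)δ)/sin δ ≈ 0.661, b = sin(fδ)/sin δ ≈ 0.661.
p = a·p₁ + b·p₂ ≈ (0.176, 0.799, -0.575); φ = arcsin(p_z) ≈ -35.10°, λ = atan2(p_y, p_x) ≈ 77.58°.

≈ lat 35.1°S, lon 77.6°E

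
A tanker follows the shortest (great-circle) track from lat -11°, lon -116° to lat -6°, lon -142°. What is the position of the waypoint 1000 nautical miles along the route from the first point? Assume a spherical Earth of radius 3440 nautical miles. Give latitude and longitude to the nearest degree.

≈ lat -8°, lon -133°

Write both endpoints as unit vectors p₁, p₂ with components (cos φ cos λ, cos φ sin λ, sin φ).
The central angle between the endpoints is δ = arccos(p₁·p₂) ≈ 0.457 rad (26.2°). The total great-circle distance is δ·R ≈ 0.457 × 3440 ≈ 1572 nmi, so the target fraction is f = 1000/1572 ≈ 0.636.
Interpolate at f ≈ 0.636 with slerp weights a = sin((1−f)δ)/sin δ ≈ 0.375, b = sin(fδ)/sin δ ≈ 0.650.
p = a·p₁ + b·p₂ ≈ (-0.670, -0.729, -0.139); φ = arcsin(p_z) ≈ -8.02°, λ = atan2(p_y, p_x) ≈ -132.62°.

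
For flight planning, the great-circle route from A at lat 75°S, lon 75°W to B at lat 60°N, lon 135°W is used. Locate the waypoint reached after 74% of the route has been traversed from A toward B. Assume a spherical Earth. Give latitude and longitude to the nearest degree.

Write both endpoints as unit vectors p₁, p₂ with components (cos φ cos λ, cos φ sin λ, sin φ).
The central angle between the endpoints is δ = arccos(p₁·p₂) ≈ 2.452 rad (140.5°).
Interpolate at f = 0.74 with slerp weights a = sin((1−f)δ)/sin δ ≈ 0.936, b = sin(fδ)/sin δ ≈ 1.526.
p = a·p₁ + b·p₂ ≈ (-0.477, -0.774, 0.417); φ = arcsin(p_z) ≈ 24.66°, λ = atan2(p_y, p_x) ≈ -121.65°.

≈ lat 25°N, lon 122°W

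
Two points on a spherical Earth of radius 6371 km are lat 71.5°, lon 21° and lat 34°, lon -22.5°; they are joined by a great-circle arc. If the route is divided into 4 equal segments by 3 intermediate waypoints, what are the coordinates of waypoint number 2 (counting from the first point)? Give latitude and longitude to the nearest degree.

≈ lat 54°, lon -11°

Convert each endpoint to a unit vector on the sphere (x = cos φ cos λ, y = cos φ sin λ, z = sin φ).
The central angle between the endpoints is δ = arccos(p₁·p₂) ≈ 0.765 rad (43.9°).
Interpolate at f = 2/4 with slerp weights a = sin((1−f)δ)/sin δ ≈ 0.539, b = sin(fδ)/sin δ ≈ 0.539.
p = a·p₁ + b·p₂ ≈ (0.572, -0.110, 0.813); φ = arcsin(p_z) ≈ 54.34°, λ = atan2(p_y, p_x) ≈ -10.85°.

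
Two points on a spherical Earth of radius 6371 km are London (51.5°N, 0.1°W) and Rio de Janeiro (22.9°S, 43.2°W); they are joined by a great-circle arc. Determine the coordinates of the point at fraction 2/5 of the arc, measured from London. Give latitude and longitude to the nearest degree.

≈ 23°N, 22°W

Write both endpoints as unit vectors p₁, p₂ with components (cos φ cos λ, cos φ sin λ, sin φ).
The central angle between the endpoints is δ = arccos(p₁·p₂) ≈ 1.456 rad (83.4°).
Interpolate at f = 2/5 with slerp weights a = sin((1−f)δ)/sin δ ≈ 0.772, b = sin(fδ)/sin δ ≈ 0.554.
p = a·p₁ + b·p₂ ≈ (0.852, -0.350, 0.389); φ = arcsin(p_z) ≈ 22.86°, λ = atan2(p_y, p_x) ≈ -22.33°.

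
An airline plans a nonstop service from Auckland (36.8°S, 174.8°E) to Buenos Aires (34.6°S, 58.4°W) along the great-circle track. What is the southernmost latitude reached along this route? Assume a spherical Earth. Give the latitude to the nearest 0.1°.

≈ 58.1°S

The great circle lies in the plane with unit normal n̂ = (p₁ × p₂)/|p₁ × p₂|.
Here n̂_z ≈ +0.529; the vertex latitude is φ_max = arccos|n̂_z| ≈ 58.1°.
Check via Clairaut: cos φ_max = |cos φ₁| · sin C = cos(36.8°)·sin(138.7°) ≈ 0.529, again giving ≈ 58.1°.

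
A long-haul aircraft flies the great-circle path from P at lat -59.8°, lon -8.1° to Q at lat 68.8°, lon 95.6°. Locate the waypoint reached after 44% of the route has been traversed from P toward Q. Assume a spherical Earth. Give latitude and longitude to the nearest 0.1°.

From cos δ = sin φ₁ sin φ₂ + cos φ₁ cos φ₂ cos Δλ, the central angle is δ ≈ 2.585 rad (148.1°).
Interpolate at f = 0.44 with slerp weights a = sin((1−f)δ)/sin δ ≈ 1.877, b = sin(fδ)/sin δ ≈ 1.717.
p = a·p₁ + b·p₂ ≈ (0.874, 0.485, -0.022); φ = arcsin(p_z) ≈ -1.26°, λ = atan2(p_y, p_x) ≈ 29.01°.

≈ lat -1.3°, lon 29.0°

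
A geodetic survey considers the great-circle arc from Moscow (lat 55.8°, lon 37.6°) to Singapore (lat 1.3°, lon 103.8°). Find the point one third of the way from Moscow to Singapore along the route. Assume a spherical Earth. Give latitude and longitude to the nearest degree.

≈ lat 42°, lon 70°

Write both endpoints as unit vectors p₁, p₂ with components (cos φ cos λ, cos φ sin λ, sin φ).
The central angle between the endpoints is δ = arccos(p₁·p₂) ≈ 1.323 rad (75.8°).
Interpolate at f = 1/3 with slerp weights a = sin((1−f)δ)/sin δ ≈ 0.796, b = sin(fδ)/sin δ ≈ 0.440.
p = a·p₁ + b·p₂ ≈ (0.250, 0.701, 0.669); φ = arcsin(p_z) ≈ 41.96°, λ = atan2(p_y, p_x) ≈ 70.39°.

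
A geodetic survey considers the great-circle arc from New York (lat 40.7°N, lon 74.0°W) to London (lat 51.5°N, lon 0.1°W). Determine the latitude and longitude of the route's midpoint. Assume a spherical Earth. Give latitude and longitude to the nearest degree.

≈ lat 52°N, lon 41°W

From cos δ = sin φ₁ sin φ₂ + cos φ₁ cos φ₂ cos Δλ, the central angle is δ ≈ 0.875 rad (50.1°).
Interpolate at f = 1/2 with slerp weights a = sin((1−f)δ)/sin δ ≈ 0.552, b = sin(fδ)/sin δ ≈ 0.552.
p = a·p₁ + b·p₂ ≈ (0.459, -0.403, 0.792); φ = arcsin(p_z) ≈ 52.36°, λ = atan2(p_y, p_x) ≈ -41.28°.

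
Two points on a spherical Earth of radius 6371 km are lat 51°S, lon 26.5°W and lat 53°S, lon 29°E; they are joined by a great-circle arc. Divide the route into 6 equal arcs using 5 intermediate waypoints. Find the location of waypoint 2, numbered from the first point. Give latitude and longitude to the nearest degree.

≈ lat 55°S, lon 9°W

Write both endpoints as unit vectors p₁, p₂ with components (cos φ cos λ, cos φ sin λ, sin φ).
The central angle between the endpoints is δ = arccos(p₁·p₂) ≈ 0.582 rad (33.4°).
Interpolate at f = 2/6 with slerp weights a = sin((1−f)δ)/sin δ ≈ 0.688, b = sin(fδ)/sin δ ≈ 0.351.
p = a·p₁ + b·p₂ ≈ (0.572, -0.091, -0.815); φ = arcsin(p_z) ≈ -54.59°, λ = atan2(p_y, p_x) ≈ -9.03°.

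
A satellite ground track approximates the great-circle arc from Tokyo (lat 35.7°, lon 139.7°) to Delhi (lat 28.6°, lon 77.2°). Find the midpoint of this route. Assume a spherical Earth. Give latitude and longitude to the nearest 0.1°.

≈ lat 36.3°, lon 107.1°

Convert each endpoint to a unit vector on the sphere (x = cos φ cos λ, y = cos φ sin λ, z = sin φ).
The central angle between the endpoints is δ = arccos(p₁·p₂) ≈ 0.917 rad (52.5°).
Interpolate at f = 1/2 with slerp weights a = sin((1−f)δ)/sin δ ≈ 0.558, b = sin(fδ)/sin δ ≈ 0.558.
p = a·p₁ + b·p₂ ≈ (-0.237, 0.770, 0.592); φ = arcsin(p_z) ≈ 36.31°, λ = atan2(p_y, p_x) ≈ 107.09°.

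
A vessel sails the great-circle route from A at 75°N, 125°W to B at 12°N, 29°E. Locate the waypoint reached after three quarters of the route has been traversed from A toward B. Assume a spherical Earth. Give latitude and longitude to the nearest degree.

The haversine formula gives a central angle δ ≈ 1.598 rad (91.5°) between the endpoints.
Interpolate at f = 3/4 with slerp weights a = sin((1−f)δ)/sin δ ≈ 0.389, b = sin(fδ)/sin δ ≈ 0.932.
p = a·p₁ + b·p₂ ≈ (0.739, 0.359, 0.569); φ = arcsin(p_z) ≈ 34.71°, λ = atan2(p_y, p_x) ≈ 25.92°.

≈ 35°N, 26°E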